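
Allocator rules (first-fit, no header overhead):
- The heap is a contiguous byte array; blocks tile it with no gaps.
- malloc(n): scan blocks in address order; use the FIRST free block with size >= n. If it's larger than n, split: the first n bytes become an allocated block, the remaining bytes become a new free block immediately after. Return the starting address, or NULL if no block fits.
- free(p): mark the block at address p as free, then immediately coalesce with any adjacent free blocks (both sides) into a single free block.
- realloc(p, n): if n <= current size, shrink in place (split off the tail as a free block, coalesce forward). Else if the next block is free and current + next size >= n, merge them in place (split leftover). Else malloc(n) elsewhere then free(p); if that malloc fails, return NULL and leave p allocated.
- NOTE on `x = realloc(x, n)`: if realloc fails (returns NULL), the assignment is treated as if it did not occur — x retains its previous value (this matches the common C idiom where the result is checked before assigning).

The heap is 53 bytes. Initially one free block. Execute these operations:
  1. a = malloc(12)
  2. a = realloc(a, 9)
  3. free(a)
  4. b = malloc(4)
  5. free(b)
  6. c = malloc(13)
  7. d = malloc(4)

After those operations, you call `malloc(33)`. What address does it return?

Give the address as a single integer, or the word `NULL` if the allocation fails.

Op 1: a = malloc(12) -> a = 0; heap: [0-11 ALLOC][12-52 FREE]
Op 2: a = realloc(a, 9) -> a = 0; heap: [0-8 ALLOC][9-52 FREE]
Op 3: free(a) -> (freed a); heap: [0-52 FREE]
Op 4: b = malloc(4) -> b = 0; heap: [0-3 ALLOC][4-52 FREE]
Op 5: free(b) -> (freed b); heap: [0-52 FREE]
Op 6: c = malloc(13) -> c = 0; heap: [0-12 ALLOC][13-52 FREE]
Op 7: d = malloc(4) -> d = 13; heap: [0-12 ALLOC][13-16 ALLOC][17-52 FREE]
malloc(33): first-fit scan over [0-12 ALLOC][13-16 ALLOC][17-52 FREE] -> 17

Answer: 17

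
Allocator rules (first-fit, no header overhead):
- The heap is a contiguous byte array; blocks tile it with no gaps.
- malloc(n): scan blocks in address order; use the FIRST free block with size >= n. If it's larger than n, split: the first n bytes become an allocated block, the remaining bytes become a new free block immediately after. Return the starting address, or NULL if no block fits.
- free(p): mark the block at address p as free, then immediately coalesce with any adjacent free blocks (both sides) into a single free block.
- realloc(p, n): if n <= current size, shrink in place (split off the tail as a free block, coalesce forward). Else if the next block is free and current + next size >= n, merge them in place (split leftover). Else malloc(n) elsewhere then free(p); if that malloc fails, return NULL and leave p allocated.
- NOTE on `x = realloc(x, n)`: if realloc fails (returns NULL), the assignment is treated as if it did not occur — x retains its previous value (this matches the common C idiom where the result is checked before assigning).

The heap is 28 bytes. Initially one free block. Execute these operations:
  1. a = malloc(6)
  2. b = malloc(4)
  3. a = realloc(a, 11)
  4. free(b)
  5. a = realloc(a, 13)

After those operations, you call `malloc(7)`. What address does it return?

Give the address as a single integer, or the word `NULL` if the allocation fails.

Answer: 0

Derivation:
Op 1: a = malloc(6) -> a = 0; heap: [0-5 ALLOC][6-27 FREE]
Op 2: b = malloc(4) -> b = 6; heap: [0-5 ALLOC][6-9 ALLOC][10-27 FREE]
Op 3: a = realloc(a, 11) -> a = 10; heap: [0-5 FREE][6-9 ALLOC][10-20 ALLOC][21-27 FREE]
Op 4: free(b) -> (freed b); heap: [0-9 FREE][10-20 ALLOC][21-27 FREE]
Op 5: a = realloc(a, 13) -> a = 10; heap: [0-9 FREE][10-22 ALLOC][23-27 FREE]
malloc(7): first-fit scan over [0-9 FREE][10-22 ALLOC][23-27 FREE] -> 0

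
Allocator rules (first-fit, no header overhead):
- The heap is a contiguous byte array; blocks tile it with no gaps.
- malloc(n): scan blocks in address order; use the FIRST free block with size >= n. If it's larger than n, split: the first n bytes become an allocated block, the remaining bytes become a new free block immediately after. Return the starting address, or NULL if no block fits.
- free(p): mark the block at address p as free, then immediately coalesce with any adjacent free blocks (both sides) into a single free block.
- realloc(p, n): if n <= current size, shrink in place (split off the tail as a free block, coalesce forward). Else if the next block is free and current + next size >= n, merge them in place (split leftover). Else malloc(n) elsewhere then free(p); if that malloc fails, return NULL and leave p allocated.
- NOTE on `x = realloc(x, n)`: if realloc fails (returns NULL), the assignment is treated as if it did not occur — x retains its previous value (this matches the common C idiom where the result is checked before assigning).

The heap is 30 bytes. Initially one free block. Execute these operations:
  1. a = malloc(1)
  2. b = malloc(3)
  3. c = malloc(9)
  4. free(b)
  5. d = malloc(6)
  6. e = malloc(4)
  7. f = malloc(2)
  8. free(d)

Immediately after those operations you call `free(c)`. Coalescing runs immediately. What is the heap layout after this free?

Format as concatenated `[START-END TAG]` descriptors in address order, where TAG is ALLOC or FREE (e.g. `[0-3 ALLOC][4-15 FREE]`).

Answer: [0-0 ALLOC][1-2 ALLOC][3-18 FREE][19-22 ALLOC][23-29 FREE]

Derivation:
Op 1: a = malloc(1) -> a = 0; heap: [0-0 ALLOC][1-29 FREE]
Op 2: b = malloc(3) -> b = 1; heap: [0-0 ALLOC][1-3 ALLOC][4-29 FREE]
Op 3: c = malloc(9) -> c = 4; heap: [0-0 ALLOC][1-3 ALLOC][4-12 ALLOC][13-29 FREE]
Op 4: free(b) -> (freed b); heap: [0-0 ALLOC][1-3 FREE][4-12 ALLOC][13-29 FREE]
Op 5: d = malloc(6) -> d = 13; heap: [0-0 ALLOC][1-3 FREE][4-12 ALLOC][13-18 ALLOC][19-29 FREE]
Op 6: e = malloc(4) -> e = 19; heap: [0-0 ALLOC][1-3 FREE][4-12 ALLOC][13-18 ALLOC][19-22 ALLOC][23-29 FREE]
Op 7: f = malloc(2) -> f = 1; heap: [0-0 ALLOC][1-2 ALLOC][3-3 FREE][4-12 ALLOC][13-18 ALLOC][19-22 ALLOC][23-29 FREE]
Op 8: free(d) -> (freed d); heap: [0-0 ALLOC][1-2 ALLOC][3-3 FREE][4-12 ALLOC][13-18 FREE][19-22 ALLOC][23-29 FREE]
free(c): c = 4 -> block [4-12 ALLOC]; mark free, coalesce with adjacent free neighbors -> [0-0 ALLOC][1-2 ALLOC][3-18 FREE][19-22 ALLOC][23-29 FREE]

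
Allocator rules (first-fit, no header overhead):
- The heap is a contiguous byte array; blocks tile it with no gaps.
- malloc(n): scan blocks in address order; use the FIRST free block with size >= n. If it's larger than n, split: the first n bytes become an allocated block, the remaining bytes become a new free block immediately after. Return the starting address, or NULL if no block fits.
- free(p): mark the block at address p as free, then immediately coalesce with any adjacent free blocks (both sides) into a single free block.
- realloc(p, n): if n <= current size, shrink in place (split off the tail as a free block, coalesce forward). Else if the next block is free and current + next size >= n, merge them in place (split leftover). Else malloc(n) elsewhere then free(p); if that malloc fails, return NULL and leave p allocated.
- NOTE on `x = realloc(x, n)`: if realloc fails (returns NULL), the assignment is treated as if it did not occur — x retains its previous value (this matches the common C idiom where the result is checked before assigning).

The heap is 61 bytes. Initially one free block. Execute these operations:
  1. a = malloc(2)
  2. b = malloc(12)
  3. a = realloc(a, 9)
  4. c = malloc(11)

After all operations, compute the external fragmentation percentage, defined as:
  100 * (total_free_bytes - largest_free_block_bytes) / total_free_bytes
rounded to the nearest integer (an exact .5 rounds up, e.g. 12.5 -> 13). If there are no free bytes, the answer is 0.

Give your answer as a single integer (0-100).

Answer: 7

Derivation:
Op 1: a = malloc(2) -> a = 0; heap: [0-1 ALLOC][2-60 FREE]
Op 2: b = malloc(12) -> b = 2; heap: [0-1 ALLOC][2-13 ALLOC][14-60 FREE]
Op 3: a = realloc(a, 9) -> a = 14; heap: [0-1 FREE][2-13 ALLOC][14-22 ALLOC][23-60 FREE]
Op 4: c = malloc(11) -> c = 23; heap: [0-1 FREE][2-13 ALLOC][14-22 ALLOC][23-33 ALLOC][34-60 FREE]
Free blocks: [2 27] total_free=29 largest=27 -> 100*(29-27)/29 = 200/29 ≈ 6.897 -> rounds to 7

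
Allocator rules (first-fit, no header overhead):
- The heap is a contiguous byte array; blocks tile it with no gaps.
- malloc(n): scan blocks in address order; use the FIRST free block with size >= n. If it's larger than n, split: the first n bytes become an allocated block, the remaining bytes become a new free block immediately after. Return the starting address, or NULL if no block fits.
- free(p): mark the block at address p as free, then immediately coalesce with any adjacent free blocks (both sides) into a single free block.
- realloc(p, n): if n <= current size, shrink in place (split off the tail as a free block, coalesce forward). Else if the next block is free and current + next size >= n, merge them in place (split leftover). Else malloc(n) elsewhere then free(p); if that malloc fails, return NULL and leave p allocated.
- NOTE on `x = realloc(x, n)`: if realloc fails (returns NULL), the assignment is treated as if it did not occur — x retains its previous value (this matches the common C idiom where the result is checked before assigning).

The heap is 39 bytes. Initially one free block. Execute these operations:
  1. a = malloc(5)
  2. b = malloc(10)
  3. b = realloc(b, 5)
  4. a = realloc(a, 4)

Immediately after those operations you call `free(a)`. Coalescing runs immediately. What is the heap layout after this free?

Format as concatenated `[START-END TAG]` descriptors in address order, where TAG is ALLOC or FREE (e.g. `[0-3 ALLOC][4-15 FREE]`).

Answer: [0-4 FREE][5-9 ALLOC][10-38 FREE]

Derivation:
Op 1: a = malloc(5) -> a = 0; heap: [0-4 ALLOC][5-38 FREE]
Op 2: b = malloc(10) -> b = 5; heap: [0-4 ALLOC][5-14 ALLOC][15-38 FREE]
Op 3: b = realloc(b, 5) -> b = 5; heap: [0-4 ALLOC][5-9 ALLOC][10-38 FREE]
Op 4: a = realloc(a, 4) -> a = 0; heap: [0-3 ALLOC][4-4 FREE][5-9 ALLOC][10-38 FREE]
free(a): a = 0 -> block [0-3 ALLOC]; mark free, coalesce with adjacent free neighbors -> [0-4 FREE][5-9 ALLOC][10-38 FREE]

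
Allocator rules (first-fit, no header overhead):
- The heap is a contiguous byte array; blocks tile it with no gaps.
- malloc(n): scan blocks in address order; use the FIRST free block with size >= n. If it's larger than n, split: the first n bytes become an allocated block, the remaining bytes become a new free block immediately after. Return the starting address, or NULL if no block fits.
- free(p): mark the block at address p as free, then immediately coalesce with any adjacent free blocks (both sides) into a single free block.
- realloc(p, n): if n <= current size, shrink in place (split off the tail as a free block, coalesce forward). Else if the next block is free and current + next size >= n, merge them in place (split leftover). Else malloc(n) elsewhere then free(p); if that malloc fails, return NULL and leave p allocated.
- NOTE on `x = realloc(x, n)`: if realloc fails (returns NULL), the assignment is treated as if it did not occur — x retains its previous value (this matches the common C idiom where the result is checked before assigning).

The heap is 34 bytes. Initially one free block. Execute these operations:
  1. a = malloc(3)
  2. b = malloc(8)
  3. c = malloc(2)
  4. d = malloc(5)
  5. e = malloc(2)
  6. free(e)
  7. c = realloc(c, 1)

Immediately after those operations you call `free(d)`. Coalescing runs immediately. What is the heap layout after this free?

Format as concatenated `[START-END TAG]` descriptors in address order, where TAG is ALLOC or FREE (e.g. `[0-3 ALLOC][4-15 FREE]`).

Answer: [0-2 ALLOC][3-10 ALLOC][11-11 ALLOC][12-33 FREE]

Derivation:
Op 1: a = malloc(3) -> a = 0; heap: [0-2 ALLOC][3-33 FREE]
Op 2: b = malloc(8) -> b = 3; heap: [0-2 ALLOC][3-10 ALLOC][11-33 FREE]
Op 3: c = malloc(2) -> c = 11; heap: [0-2 ALLOC][3-10 ALLOC][11-12 ALLOC][13-33 FREE]
Op 4: d = malloc(5) -> d = 13; heap: [0-2 ALLOC][3-10 ALLOC][11-12 ALLOC][13-17 ALLOC][18-33 FREE]
Op 5: e = malloc(2) -> e = 18; heap: [0-2 ALLOC][3-10 ALLOC][11-12 ALLOC][13-17 ALLOC][18-19 ALLOC][20-33 FREE]
Op 6: free(e) -> (freed e); heap: [0-2 ALLOC][3-10 ALLOC][11-12 ALLOC][13-17 ALLOC][18-33 FREE]
Op 7: c = realloc(c, 1) -> c = 11; heap: [0-2 ALLOC][3-10 ALLOC][11-11 ALLOC][12-12 FREE][13-17 ALLOC][18-33 FREE]
free(d): d = 13 -> block [13-17 ALLOC]; mark free, coalesce with adjacent free neighbors -> [0-2 ALLOC][3-10 ALLOC][11-11 ALLOC][12-33 FREE]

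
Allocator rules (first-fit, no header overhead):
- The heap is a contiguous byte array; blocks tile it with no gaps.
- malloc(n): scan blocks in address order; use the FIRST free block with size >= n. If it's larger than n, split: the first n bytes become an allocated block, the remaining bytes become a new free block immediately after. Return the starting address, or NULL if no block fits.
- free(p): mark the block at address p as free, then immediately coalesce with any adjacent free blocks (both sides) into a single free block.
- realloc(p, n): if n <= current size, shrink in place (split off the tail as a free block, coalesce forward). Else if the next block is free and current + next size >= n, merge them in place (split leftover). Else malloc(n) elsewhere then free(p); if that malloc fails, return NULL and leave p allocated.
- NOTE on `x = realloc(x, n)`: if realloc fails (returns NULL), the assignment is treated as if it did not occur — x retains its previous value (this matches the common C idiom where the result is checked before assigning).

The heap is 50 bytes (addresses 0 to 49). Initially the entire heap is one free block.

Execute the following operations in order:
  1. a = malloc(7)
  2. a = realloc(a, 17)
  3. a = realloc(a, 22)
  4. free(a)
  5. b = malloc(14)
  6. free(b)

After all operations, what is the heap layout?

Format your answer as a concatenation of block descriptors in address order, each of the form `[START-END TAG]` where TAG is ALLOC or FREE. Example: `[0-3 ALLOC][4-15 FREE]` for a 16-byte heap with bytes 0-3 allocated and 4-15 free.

Op 1: a = malloc(7) -> a = 0; heap: [0-6 ALLOC][7-49 FREE]
Op 2: a = realloc(a, 17) -> a = 0; heap: [0-16 ALLOC][17-49 FREE]
Op 3: a = realloc(a, 22) -> a = 0; heap: [0-21 ALLOC][22-49 FREE]
Op 4: free(a) -> (freed a); heap: [0-49 FREE]
Op 5: b = malloc(14) -> b = 0; heap: [0-13 ALLOC][14-49 FREE]
Op 6: free(b) -> (freed b); heap: [0-49 FREE]

Answer: [0-49 FREE]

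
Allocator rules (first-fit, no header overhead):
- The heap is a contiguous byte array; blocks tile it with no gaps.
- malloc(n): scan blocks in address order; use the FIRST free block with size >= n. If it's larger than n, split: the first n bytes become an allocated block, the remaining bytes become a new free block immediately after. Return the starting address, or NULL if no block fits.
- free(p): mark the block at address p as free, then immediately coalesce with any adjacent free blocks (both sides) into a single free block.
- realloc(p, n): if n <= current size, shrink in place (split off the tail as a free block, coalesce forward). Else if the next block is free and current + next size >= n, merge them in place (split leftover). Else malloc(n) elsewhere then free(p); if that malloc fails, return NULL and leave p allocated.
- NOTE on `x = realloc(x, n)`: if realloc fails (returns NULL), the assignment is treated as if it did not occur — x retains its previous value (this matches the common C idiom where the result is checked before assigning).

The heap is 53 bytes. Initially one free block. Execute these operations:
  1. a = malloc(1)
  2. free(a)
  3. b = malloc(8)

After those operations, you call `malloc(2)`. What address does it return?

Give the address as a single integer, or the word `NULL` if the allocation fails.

Op 1: a = malloc(1) -> a = 0; heap: [0-0 ALLOC][1-52 FREE]
Op 2: free(a) -> (freed a); heap: [0-52 FREE]
Op 3: b = malloc(8) -> b = 0; heap: [0-7 ALLOC][8-52 FREE]
malloc(2): first-fit scan over [0-7 ALLOC][8-52 FREE] -> 8

Answer: 8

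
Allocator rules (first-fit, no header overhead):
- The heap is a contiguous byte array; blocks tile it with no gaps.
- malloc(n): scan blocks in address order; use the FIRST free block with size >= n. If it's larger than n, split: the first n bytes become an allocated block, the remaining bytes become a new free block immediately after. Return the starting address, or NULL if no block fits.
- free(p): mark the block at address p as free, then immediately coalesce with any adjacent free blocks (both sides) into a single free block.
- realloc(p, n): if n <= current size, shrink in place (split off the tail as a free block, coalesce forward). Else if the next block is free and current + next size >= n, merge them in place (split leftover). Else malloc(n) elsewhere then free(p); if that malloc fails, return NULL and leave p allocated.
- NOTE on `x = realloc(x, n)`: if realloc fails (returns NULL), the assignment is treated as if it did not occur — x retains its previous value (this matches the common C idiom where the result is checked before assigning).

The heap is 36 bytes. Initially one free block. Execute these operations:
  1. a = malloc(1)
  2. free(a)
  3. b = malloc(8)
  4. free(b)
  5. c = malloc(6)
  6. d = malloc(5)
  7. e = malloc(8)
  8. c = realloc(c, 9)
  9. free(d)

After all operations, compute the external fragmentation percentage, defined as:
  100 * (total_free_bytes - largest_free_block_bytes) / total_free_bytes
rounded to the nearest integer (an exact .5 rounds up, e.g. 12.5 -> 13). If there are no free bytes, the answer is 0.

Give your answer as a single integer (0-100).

Answer: 42

Derivation:
Op 1: a = malloc(1) -> a = 0; heap: [0-0 ALLOC][1-35 FREE]
Op 2: free(a) -> (freed a); heap: [0-35 FREE]
Op 3: b = malloc(8) -> b = 0; heap: [0-7 ALLOC][8-35 FREE]
Op 4: free(b) -> (freed b); heap: [0-35 FREE]
Op 5: c = malloc(6) -> c = 0; heap: [0-5 ALLOC][6-35 FREE]
Op 6: d = malloc(5) -> d = 6; heap: [0-5 ALLOC][6-10 ALLOC][11-35 FREE]
Op 7: e = malloc(8) -> e = 11; heap: [0-5 ALLOC][6-10 ALLOC][11-18 ALLOC][19-35 FREE]
Op 8: c = realloc(c, 9) -> c = 19; heap: [0-5 FREE][6-10 ALLOC][11-18 ALLOC][19-27 ALLOC][28-35 FREE]
Op 9: free(d) -> (freed d); heap: [0-10 FREE][11-18 ALLOC][19-27 ALLOC][28-35 FREE]
Free blocks: [11 8] total_free=19 largest=11 -> 100*(19-11)/19 = 800/19 ≈ 42.105 -> rounds to 42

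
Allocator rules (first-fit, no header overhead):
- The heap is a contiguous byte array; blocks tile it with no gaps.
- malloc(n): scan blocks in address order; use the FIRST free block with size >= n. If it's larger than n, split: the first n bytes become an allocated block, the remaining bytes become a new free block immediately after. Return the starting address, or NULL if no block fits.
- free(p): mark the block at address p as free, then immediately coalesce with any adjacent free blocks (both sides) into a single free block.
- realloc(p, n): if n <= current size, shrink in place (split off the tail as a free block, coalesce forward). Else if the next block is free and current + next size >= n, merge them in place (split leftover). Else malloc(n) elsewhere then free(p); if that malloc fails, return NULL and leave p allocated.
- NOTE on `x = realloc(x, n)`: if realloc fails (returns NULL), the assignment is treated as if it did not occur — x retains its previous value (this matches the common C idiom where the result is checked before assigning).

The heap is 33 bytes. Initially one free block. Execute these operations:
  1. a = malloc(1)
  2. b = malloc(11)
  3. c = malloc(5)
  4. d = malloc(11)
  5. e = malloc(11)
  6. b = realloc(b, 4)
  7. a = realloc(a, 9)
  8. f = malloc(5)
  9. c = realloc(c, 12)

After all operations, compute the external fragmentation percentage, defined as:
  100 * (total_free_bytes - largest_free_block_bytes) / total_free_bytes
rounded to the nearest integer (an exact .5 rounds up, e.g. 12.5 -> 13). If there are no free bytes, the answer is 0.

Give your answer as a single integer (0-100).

Answer: 29

Derivation:
Op 1: a = malloc(1) -> a = 0; heap: [0-0 ALLOC][1-32 FREE]
Op 2: b = malloc(11) -> b = 1; heap: [0-0 ALLOC][1-11 ALLOC][12-32 FREE]
Op 3: c = malloc(5) -> c = 12; heap: [0-0 ALLOC][1-11 ALLOC][12-16 ALLOC][17-32 FREE]
Op 4: d = malloc(11) -> d = 17; heap: [0-0 ALLOC][1-11 ALLOC][12-16 ALLOC][17-27 ALLOC][28-32 FREE]
Op 5: e = malloc(11) -> e = NULL; heap: [0-0 ALLOC][1-11 ALLOC][12-16 ALLOC][17-27 ALLOC][28-32 FREE]
Op 6: b = realloc(b, 4) -> b = 1; heap: [0-0 ALLOC][1-4 ALLOC][5-11 FREE][12-16 ALLOC][17-27 ALLOC][28-32 FREE]
Op 7: a = realloc(a, 9) -> NULL (a unchanged); heap: [0-0 ALLOC][1-4 ALLOC][5-11 FREE][12-16 ALLOC][17-27 ALLOC][28-32 FREE]
Op 8: f = malloc(5) -> f = 5; heap: [0-0 ALLOC][1-4 ALLOC][5-9 ALLOC][10-11 FREE][12-16 ALLOC][17-27 ALLOC][28-32 FREE]
Op 9: c = realloc(c, 12) -> NULL (c unchanged); heap: [0-0 ALLOC][1-4 ALLOC][5-9 ALLOC][10-11 FREE][12-16 ALLOC][17-27 ALLOC][28-32 FREE]
Free blocks: [2 5] total_free=7 largest=5 -> 100*(7-5)/7 = 200/7 ≈ 28.571 -> rounds to 29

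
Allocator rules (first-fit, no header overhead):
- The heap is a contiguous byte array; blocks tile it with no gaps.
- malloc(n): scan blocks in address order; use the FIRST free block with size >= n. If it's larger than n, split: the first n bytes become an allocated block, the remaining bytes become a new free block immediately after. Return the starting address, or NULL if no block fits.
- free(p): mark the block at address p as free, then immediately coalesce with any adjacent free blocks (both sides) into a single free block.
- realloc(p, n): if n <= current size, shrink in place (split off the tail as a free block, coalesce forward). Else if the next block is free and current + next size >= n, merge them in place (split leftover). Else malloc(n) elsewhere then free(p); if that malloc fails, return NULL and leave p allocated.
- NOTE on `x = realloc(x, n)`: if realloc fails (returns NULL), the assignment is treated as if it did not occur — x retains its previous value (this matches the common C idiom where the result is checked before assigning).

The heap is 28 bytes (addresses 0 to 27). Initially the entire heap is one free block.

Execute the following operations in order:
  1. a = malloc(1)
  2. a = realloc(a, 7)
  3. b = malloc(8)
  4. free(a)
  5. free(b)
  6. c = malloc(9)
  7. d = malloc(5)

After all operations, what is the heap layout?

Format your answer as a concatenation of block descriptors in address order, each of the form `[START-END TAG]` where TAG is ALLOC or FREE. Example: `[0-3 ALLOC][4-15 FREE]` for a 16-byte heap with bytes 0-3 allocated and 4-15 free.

Op 1: a = malloc(1) -> a = 0; heap: [0-0 ALLOC][1-27 FREE]
Op 2: a = realloc(a, 7) -> a = 0; heap: [0-6 ALLOC][7-27 FREE]
Op 3: b = malloc(8) -> b = 7; heap: [0-6 ALLOC][7-14 ALLOC][15-27 FREE]
Op 4: free(a) -> (freed a); heap: [0-6 FREE][7-14 ALLOC][15-27 FREE]
Op 5: free(b) -> (freed b); heap: [0-27 FREE]
Op 6: c = malloc(9) -> c = 0; heap: [0-8 ALLOC][9-27 FREE]
Op 7: d = malloc(5) -> d = 9; heap: [0-8 ALLOC][9-13 ALLOC][14-27 FREE]

Answer: [0-8 ALLOC][9-13 ALLOC][14-27 FREE]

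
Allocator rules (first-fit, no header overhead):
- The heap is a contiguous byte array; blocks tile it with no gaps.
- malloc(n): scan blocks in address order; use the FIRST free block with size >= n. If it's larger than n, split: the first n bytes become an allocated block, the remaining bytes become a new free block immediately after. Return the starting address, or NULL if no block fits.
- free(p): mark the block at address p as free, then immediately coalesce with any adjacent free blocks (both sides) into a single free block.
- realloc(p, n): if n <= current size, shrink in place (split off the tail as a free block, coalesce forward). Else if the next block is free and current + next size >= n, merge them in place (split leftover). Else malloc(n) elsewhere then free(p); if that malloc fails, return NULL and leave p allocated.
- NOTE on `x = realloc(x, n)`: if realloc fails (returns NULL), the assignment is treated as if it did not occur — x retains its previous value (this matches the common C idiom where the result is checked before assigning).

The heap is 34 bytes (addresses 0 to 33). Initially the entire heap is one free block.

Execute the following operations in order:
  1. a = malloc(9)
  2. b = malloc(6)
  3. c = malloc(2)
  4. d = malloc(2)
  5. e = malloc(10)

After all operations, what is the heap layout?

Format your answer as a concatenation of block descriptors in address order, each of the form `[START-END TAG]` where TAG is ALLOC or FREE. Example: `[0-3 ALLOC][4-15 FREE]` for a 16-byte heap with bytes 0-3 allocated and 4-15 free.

Answer: [0-8 ALLOC][9-14 ALLOC][15-16 ALLOC][17-18 ALLOC][19-28 ALLOC][29-33 FREE]

Derivation:
Op 1: a = malloc(9) -> a = 0; heap: [0-8 ALLOC][9-33 FREE]
Op 2: b = malloc(6) -> b = 9; heap: [0-8 ALLOC][9-14 ALLOC][15-33 FREE]
Op 3: c = malloc(2) -> c = 15; heap: [0-8 ALLOC][9-14 ALLOC][15-16 ALLOC][17-33 FREE]
Op 4: d = malloc(2) -> d = 17; heap: [0-8 ALLOC][9-14 ALLOC][15-16 ALLOC][17-18 ALLOC][19-33 FREE]
Op 5: e = malloc(10) -> e = 19; heap: [0-8 ALLOC][9-14 ALLOC][15-16 ALLOC][17-18 ALLOC][19-28 ALLOC][29-33 FREE]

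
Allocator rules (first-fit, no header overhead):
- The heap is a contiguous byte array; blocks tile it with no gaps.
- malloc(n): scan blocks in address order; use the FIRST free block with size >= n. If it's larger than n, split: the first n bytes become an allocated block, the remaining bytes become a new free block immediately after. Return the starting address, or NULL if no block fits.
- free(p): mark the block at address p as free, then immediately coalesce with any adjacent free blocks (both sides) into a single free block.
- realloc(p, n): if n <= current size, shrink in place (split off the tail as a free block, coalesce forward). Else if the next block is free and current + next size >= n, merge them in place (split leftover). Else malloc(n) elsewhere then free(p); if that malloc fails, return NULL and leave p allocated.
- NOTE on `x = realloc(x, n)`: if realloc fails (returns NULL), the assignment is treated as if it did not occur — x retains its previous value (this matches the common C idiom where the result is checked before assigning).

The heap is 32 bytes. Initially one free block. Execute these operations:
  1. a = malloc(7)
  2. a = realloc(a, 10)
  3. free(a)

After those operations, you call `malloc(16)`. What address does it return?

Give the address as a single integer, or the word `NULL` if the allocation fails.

Answer: 0

Derivation:
Op 1: a = malloc(7) -> a = 0; heap: [0-6 ALLOC][7-31 FREE]
Op 2: a = realloc(a, 10) -> a = 0; heap: [0-9 ALLOC][10-31 FREE]
Op 3: free(a) -> (freed a); heap: [0-31 FREE]
malloc(16): first-fit scan over [0-31 FREE] -> 0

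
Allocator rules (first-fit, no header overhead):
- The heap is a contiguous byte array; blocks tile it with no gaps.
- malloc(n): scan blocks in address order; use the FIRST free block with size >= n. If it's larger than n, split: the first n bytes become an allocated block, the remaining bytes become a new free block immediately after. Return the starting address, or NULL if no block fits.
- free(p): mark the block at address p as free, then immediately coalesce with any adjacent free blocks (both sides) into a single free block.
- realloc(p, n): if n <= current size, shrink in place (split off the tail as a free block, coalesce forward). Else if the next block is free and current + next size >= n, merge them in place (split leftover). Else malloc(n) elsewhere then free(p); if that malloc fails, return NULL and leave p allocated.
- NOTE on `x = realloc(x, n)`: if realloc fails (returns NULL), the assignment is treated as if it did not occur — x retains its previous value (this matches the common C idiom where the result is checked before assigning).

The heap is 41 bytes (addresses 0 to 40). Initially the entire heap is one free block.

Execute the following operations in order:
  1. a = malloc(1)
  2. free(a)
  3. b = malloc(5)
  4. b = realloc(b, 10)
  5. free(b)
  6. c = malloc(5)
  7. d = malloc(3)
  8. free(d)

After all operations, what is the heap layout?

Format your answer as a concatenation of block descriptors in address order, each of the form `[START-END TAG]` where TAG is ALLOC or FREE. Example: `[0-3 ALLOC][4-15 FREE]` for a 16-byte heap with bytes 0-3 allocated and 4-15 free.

Answer: [0-4 ALLOC][5-40 FREE]

Derivation:
Op 1: a = malloc(1) -> a = 0; heap: [0-0 ALLOC][1-40 FREE]
Op 2: free(a) -> (freed a); heap: [0-40 FREE]
Op 3: b = malloc(5) -> b = 0; heap: [0-4 ALLOC][5-40 FREE]
Op 4: b = realloc(b, 10) -> b = 0; heap: [0-9 ALLOC][10-40 FREE]
Op 5: free(b) -> (freed b); heap: [0-40 FREE]
Op 6: c = malloc(5) -> c = 0; heap: [0-4 ALLOC][5-40 FREE]
Op 7: d = malloc(3) -> d = 5; heap: [0-4 ALLOC][5-7 ALLOC][8-40 FREE]
Op 8: free(d) -> (freed d); heap: [0-4 ALLOC][5-40 FREE]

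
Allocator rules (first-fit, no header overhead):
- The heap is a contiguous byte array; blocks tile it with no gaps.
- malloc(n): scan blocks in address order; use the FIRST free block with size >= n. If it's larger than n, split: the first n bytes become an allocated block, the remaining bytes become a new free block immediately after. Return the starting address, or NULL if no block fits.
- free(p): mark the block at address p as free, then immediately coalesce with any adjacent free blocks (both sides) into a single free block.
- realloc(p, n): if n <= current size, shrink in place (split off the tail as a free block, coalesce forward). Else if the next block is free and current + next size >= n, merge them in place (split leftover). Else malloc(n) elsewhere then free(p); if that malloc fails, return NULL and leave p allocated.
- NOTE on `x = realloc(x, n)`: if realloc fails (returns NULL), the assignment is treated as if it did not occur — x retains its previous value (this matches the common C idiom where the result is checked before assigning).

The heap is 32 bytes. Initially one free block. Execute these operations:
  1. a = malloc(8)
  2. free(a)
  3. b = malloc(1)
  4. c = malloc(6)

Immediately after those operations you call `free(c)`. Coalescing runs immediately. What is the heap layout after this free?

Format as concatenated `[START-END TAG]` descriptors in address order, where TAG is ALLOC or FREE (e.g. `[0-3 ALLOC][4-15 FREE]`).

Op 1: a = malloc(8) -> a = 0; heap: [0-7 ALLOC][8-31 FREE]
Op 2: free(a) -> (freed a); heap: [0-31 FREE]
Op 3: b = malloc(1) -> b = 0; heap: [0-0 ALLOC][1-31 FREE]
Op 4: c = malloc(6) -> c = 1; heap: [0-0 ALLOC][1-6 ALLOC][7-31 FREE]
free(c): c = 1 -> block [1-6 ALLOC]; mark free, coalesce with adjacent free neighbors -> [0-0 ALLOC][1-31 FREE]

Answer: [0-0 ALLOC][1-31 FREE]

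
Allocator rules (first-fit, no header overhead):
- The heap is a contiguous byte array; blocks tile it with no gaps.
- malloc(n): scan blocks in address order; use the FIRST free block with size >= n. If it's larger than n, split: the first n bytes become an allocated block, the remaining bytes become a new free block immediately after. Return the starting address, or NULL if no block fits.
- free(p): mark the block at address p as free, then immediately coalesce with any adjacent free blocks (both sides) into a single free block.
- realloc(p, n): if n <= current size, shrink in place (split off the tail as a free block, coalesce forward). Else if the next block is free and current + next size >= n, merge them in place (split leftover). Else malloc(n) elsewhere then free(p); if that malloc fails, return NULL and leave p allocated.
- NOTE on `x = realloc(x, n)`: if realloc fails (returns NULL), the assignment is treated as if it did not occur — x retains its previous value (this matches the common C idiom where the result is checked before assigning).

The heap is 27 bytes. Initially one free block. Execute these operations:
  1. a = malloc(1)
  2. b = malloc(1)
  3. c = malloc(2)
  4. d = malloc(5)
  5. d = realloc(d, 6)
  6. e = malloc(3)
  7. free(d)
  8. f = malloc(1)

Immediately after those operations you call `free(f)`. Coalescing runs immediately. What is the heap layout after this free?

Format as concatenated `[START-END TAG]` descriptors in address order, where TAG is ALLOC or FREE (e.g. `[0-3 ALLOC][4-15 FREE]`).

Answer: [0-0 ALLOC][1-1 ALLOC][2-3 ALLOC][4-9 FREE][10-12 ALLOC][13-26 FREE]

Derivation:
Op 1: a = malloc(1) -> a = 0; heap: [0-0 ALLOC][1-26 FREE]
Op 2: b = malloc(1) -> b = 1; heap: [0-0 ALLOC][1-1 ALLOC][2-26 FREE]
Op 3: c = malloc(2) -> c = 2; heap: [0-0 ALLOC][1-1 ALLOC][2-3 ALLOC][4-26 FREE]
Op 4: d = malloc(5) -> d = 4; heap: [0-0 ALLOC][1-1 ALLOC][2-3 ALLOC][4-8 ALLOC][9-26 FREE]
Op 5: d = realloc(d, 6) -> d = 4; heap: [0-0 ALLOC][1-1 ALLOC][2-3 ALLOC][4-9 ALLOC][10-26 FREE]
Op 6: e = malloc(3) -> e = 10; heap: [0-0 ALLOC][1-1 ALLOC][2-3 ALLOC][4-9 ALLOC][10-12 ALLOC][13-26 FREE]
Op 7: free(d) -> (freed d); heap: [0-0 ALLOC][1-1 ALLOC][2-3 ALLOC][4-9 FREE][10-12 ALLOC][13-26 FREE]
Op 8: f = malloc(1) -> f = 4; heap: [0-0 ALLOC][1-1 ALLOC][2-3 ALLOC][4-4 ALLOC][5-9 FREE][10-12 ALLOC][13-26 FREE]
free(f): f = 4 -> block [4-4 ALLOC]; mark free, coalesce with adjacent free neighbors -> [0-0 ALLOC][1-1 ALLOC][2-3 ALLOC][4-9 FREE][10-12 ALLOC][13-26 FREE]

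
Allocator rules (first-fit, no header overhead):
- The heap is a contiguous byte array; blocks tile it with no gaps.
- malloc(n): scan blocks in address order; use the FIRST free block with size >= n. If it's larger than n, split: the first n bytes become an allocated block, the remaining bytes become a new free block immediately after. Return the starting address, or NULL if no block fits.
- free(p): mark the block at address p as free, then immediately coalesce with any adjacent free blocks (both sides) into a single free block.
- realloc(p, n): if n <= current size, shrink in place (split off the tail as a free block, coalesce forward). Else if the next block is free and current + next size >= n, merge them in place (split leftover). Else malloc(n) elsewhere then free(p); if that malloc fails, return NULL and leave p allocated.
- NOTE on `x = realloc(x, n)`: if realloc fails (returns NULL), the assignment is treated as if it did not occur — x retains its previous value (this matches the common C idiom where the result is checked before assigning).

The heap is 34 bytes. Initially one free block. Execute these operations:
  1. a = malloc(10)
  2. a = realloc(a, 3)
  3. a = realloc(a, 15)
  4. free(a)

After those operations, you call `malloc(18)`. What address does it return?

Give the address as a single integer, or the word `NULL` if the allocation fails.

Answer: 0

Derivation:
Op 1: a = malloc(10) -> a = 0; heap: [0-9 ALLOC][10-33 FREE]
Op 2: a = realloc(a, 3) -> a = 0; heap: [0-2 ALLOC][3-33 FREE]
Op 3: a = realloc(a, 15) -> a = 0; heap: [0-14 ALLOC][15-33 FREE]
Op 4: free(a) -> (freed a); heap: [0-33 FREE]
malloc(18): first-fit scan over [0-33 FREE] -> 0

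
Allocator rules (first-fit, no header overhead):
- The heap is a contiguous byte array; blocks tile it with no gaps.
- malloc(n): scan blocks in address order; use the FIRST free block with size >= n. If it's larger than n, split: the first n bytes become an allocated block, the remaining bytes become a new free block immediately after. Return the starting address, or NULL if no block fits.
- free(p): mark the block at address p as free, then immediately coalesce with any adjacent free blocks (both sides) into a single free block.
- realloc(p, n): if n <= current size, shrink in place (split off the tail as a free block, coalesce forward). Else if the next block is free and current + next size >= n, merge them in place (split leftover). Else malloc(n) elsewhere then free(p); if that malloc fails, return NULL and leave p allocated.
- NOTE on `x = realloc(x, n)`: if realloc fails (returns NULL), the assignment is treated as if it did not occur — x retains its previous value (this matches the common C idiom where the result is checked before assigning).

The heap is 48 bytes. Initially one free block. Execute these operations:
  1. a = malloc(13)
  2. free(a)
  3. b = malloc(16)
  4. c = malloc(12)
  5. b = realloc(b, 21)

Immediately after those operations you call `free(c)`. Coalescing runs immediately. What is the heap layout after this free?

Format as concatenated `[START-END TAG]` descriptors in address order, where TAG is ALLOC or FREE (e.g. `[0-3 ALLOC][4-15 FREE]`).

Answer: [0-15 ALLOC][16-47 FREE]

Derivation:
Op 1: a = malloc(13) -> a = 0; heap: [0-12 ALLOC][13-47 FREE]
Op 2: free(a) -> (freed a); heap: [0-47 FREE]
Op 3: b = malloc(16) -> b = 0; heap: [0-15 ALLOC][16-47 FREE]
Op 4: c = malloc(12) -> c = 16; heap: [0-15 ALLOC][16-27 ALLOC][28-47 FREE]
Op 5: b = realloc(b, 21) -> NULL (b unchanged); heap: [0-15 ALLOC][16-27 ALLOC][28-47 FREE]
free(c): c = 16 -> block [16-27 ALLOC]; mark free, coalesce with adjacent free neighbors -> [0-15 ALLOC][16-47 FREE]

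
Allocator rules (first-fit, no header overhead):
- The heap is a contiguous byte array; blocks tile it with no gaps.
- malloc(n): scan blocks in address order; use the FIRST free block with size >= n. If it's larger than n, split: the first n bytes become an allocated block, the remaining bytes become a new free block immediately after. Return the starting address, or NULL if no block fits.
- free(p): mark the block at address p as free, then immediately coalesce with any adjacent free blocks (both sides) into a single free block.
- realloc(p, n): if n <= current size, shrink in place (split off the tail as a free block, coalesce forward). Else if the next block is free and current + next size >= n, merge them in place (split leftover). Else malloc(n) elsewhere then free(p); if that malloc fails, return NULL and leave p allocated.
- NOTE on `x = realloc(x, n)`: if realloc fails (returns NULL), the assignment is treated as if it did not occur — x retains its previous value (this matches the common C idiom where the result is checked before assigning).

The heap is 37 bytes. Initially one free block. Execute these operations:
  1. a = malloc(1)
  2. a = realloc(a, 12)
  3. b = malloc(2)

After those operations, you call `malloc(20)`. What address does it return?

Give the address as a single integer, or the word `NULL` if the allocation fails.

Answer: 14

Derivation:
Op 1: a = malloc(1) -> a = 0; heap: [0-0 ALLOC][1-36 FREE]
Op 2: a = realloc(a, 12) -> a = 0; heap: [0-11 ALLOC][12-36 FREE]
Op 3: b = malloc(2) -> b = 12; heap: [0-11 ALLOC][12-13 ALLOC][14-36 FREE]
malloc(20): first-fit scan over [0-11 ALLOC][12-13 ALLOC][14-36 FREE] -> 14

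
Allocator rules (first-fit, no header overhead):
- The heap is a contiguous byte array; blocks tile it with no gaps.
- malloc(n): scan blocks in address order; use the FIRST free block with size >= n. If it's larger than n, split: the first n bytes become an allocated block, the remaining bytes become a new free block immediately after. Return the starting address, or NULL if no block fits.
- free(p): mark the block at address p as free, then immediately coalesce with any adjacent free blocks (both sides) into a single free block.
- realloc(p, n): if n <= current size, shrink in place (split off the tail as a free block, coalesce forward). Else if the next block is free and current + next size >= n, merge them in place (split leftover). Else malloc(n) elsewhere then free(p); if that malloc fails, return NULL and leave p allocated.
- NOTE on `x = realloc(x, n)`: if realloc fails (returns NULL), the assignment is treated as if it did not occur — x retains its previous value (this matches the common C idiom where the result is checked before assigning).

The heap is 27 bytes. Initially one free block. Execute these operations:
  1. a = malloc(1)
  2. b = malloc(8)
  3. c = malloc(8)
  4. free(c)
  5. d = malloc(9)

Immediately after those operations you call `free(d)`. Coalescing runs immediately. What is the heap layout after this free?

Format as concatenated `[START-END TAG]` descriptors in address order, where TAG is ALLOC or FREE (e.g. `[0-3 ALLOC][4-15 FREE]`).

Op 1: a = malloc(1) -> a = 0; heap: [0-0 ALLOC][1-26 FREE]
Op 2: b = malloc(8) -> b = 1; heap: [0-0 ALLOC][1-8 ALLOC][9-26 FREE]
Op 3: c = malloc(8) -> c = 9; heap: [0-0 ALLOC][1-8 ALLOC][9-16 ALLOC][17-26 FREE]
Op 4: free(c) -> (freed c); heap: [0-0 ALLOC][1-8 ALLOC][9-26 FREE]
Op 5: d = malloc(9) -> d = 9; heap: [0-0 ALLOC][1-8 ALLOC][9-17 ALLOC][18-26 FREE]
free(d): d = 9 -> block [9-17 ALLOC]; mark free, coalesce with adjacent free neighbors -> [0-0 ALLOC][1-8 ALLOC][9-26 FREE]

Answer: [0-0 ALLOC][1-8 ALLOC][9-26 FREE]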